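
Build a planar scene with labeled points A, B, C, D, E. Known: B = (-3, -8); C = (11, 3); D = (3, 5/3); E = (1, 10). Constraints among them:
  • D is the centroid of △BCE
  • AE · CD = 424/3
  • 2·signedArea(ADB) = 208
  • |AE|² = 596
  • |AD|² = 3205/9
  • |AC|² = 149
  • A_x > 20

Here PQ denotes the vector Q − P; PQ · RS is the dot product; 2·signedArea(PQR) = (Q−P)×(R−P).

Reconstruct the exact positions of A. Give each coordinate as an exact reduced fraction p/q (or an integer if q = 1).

A = (21, -4)

1. A_x = 21  [2·signedArea(ADB) = 208 ∩ AE · CD = 424/3]
2. A_y = -4  [2·signedArea(ADB) = 208 ∩ AE · CD = 424/3]
   → A = (21, -4)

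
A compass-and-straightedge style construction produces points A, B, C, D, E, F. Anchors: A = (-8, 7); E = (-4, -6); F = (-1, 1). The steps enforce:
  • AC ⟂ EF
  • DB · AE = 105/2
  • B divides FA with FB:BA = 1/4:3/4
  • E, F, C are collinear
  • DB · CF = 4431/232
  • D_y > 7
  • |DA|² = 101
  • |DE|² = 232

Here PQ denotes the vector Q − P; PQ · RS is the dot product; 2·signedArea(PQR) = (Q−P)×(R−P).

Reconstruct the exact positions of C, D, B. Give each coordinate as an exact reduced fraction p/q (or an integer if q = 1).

1. C_x = 5/58  [E, F, C are collinear ∩ AC ⟂ EF]
2. C_y = 205/58  [E, F, C are collinear ∩ AC ⟂ EF]
   → C = (5/58, 205/58)
3. B_x = -11/4  [B divides FA with FB:BA = 1/4:3/4]
4. B_y = 5/2  [B divides FA with FB:BA = 1/4:3/4]
   → B = (-11/4, 5/2)
5. D_x = 2  [DB · AE = 105/2 ∩ DB · CF = 4431/232]
6. D_y = 8  [DB · AE = 105/2 ∩ DB · CF = 4431/232]
   → D = (2, 8)

B = (-11/4, 5/2)
C = (5/58, 205/58)
D = (2, 8)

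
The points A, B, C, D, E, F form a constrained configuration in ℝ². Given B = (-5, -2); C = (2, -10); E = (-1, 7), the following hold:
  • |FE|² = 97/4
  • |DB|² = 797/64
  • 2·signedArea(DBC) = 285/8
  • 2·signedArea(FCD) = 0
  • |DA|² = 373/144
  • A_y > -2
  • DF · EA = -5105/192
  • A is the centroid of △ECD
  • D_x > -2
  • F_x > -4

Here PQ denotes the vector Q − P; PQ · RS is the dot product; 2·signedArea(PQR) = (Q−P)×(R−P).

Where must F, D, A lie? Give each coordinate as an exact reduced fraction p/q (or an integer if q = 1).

1. D_x = -7/4  [line 8·x + 7·y + 147/8 = 0 ∩ |DB|² = 797/64]
2. D_y = -5/8  [line 8·x + 7·y + 147/8 = 0 ∩ |DB|² = 797/64]
   → D = (-7/4, -5/8)
3. A_x = -1/4  [A is the centroid of △ECD]
4. A_y = -29/24  [A is the centroid of △ECD]
   → A = (-1/4, -29/24)
5. F_x = -3  [2·signedArea(FCD) = 0 ∩ DF · EA = -5105/192]
6. F_y = 5/2  [2·signedArea(FCD) = 0 ∩ DF · EA = -5105/192]
   → F = (-3, 5/2)

A = (-1/4, -29/24)
D = (-7/4, -5/8)
F = (-3, 5/2)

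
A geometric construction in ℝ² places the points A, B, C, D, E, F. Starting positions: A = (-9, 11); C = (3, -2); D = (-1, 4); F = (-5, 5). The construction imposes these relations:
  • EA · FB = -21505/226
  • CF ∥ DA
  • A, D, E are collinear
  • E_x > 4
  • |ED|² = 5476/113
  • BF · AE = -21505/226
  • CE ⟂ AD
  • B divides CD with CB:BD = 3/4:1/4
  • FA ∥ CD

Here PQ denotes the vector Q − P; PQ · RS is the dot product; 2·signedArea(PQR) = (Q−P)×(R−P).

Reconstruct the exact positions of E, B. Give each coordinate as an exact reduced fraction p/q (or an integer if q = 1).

B = (0, 5/2)
E = (479/113, -66/113)

1. E_x = 479/113  [A, D, E are collinear ∩ CE ⟂ AD]
2. E_y = -66/113  [A, D, E are collinear ∩ CE ⟂ AD]
   → E = (479/113, -66/113)
3. B_x = 0  [B divides CD with CB:BD = 3/4:1/4]
4. B_y = 5/2  [B divides CD with CB:BD = 3/4:1/4]
   → B = (0, 5/2)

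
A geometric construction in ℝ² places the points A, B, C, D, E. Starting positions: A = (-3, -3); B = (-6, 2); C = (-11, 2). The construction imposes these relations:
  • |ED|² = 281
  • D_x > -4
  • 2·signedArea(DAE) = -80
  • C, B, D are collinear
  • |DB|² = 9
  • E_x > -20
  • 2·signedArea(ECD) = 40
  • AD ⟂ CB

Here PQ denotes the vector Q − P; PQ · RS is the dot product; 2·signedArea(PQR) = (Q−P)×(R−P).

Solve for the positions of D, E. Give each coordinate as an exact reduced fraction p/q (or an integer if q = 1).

1. D_x = -3  [C, B, D are collinear ∩ AD ⟂ CB]
2. D_y = 2  [C, B, D are collinear ∩ AD ⟂ CB]
   → D = (-3, 2)
3. E_x = -19  [2·signedArea(ECD) = 40 ∩ 2·signedArea(DAE) = -80]
4. E_y = 7  [2·signedArea(ECD) = 40 ∩ 2·signedArea(DAE) = -80]
   → E = (-19, 7)

D = (-3, 2)
E = (-19, 7)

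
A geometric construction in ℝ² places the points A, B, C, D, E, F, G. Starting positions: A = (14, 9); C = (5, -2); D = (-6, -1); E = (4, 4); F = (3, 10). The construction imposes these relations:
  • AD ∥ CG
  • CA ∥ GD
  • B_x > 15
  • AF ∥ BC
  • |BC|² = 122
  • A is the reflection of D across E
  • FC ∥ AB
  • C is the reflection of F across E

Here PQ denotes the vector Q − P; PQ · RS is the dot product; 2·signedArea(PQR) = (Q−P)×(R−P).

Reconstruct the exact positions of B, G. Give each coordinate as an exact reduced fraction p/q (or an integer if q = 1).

1. B_x = 16  [AF ∥ BC ∩ FC ∥ AB]
2. B_y = -3  [AF ∥ BC ∩ FC ∥ AB]
   → B = (16, -3)
3. G_x = -15  [CA ∥ GD ∩ AD ∥ CG]
4. G_y = -12  [CA ∥ GD ∩ AD ∥ CG]
   → G = (-15, -12)

B = (16, -3)
G = (-15, -12)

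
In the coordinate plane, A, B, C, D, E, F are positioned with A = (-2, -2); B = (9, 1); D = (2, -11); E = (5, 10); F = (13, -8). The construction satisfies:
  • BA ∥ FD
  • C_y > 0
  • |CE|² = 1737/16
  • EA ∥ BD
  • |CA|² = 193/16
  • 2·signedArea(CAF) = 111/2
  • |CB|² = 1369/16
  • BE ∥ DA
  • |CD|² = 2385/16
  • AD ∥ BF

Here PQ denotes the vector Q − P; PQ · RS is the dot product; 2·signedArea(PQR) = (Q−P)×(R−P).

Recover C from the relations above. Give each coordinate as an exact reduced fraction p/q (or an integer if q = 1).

1. C_x = -1/4  [line 6·x + 15·y + -27/2 = 0 ∩ |CE|² = 1737/16]
2. C_y = 1  [line 6·x + 15·y + -27/2 = 0 ∩ |CE|² = 1737/16]
   → C = (-1/4, 1)

C = (-1/4, 1)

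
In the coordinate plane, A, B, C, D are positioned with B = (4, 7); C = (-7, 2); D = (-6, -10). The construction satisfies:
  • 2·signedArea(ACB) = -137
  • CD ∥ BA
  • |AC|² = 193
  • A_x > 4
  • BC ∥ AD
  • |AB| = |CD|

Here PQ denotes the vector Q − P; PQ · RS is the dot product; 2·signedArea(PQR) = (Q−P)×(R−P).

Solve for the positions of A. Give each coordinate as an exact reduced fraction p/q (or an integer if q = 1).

1. A_x = 5  [BC ∥ AD ∩ CD ∥ BA]
2. A_y = -5  [BC ∥ AD ∩ CD ∥ BA]
   → A = (5, -5)

A = (5, -5)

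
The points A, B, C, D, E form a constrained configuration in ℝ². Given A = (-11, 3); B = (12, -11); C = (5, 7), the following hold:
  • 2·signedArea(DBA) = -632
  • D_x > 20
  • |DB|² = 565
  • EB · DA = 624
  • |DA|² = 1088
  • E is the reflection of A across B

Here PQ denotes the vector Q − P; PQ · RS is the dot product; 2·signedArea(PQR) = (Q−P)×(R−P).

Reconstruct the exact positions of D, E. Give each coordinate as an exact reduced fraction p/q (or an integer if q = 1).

D = (21, 11)
E = (35, -25)

1. D_x = 21  [line -14·x + -23·y + 547 = 0 ∩ |DA|² = 1088]
2. D_y = 11  [line -14·x + -23·y + 547 = 0 ∩ |DA|² = 1088]
   → D = (21, 11)
3. E_x = 35  [E is the reflection of A across B]
4. E_y = -25  [E is the reflection of A across B]
   → E = (35, -25)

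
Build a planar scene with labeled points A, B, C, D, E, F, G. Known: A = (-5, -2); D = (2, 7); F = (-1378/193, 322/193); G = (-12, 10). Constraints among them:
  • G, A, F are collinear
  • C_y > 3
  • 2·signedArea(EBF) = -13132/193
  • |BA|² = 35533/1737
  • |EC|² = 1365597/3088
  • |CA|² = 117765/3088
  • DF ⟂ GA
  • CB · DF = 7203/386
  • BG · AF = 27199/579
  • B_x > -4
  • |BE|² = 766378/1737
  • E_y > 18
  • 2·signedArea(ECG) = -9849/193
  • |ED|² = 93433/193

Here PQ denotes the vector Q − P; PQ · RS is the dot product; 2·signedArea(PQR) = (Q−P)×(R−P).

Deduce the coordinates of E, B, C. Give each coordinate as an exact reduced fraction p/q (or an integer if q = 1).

B = (-1957/579, 429/193)
C = (-1571/772, 1319/386)
E = (-3254/193, 3538/193)

1. B_x = -1957/579  [line 413/193·x + -708/193·y + 8909/579 = 0 ∩ |BA|² = 35533/1737]
2. B_y = 429/193  [line 413/193·x + -708/193·y + 8909/579 = 0 ∩ |BA|² = 35533/1737]
   → B = (-1957/579, 429/193)
3. C_x = -1571/772  [line 1764/193·x + 1029/193·y + 147/386 = 0 ∩ |CA|² = 117765/3088]
4. C_y = 1319/386  [line 1764/193·x + 1029/193·y + 147/386 = 0 ∩ |CA|² = 117765/3088]
   → C = (-1571/772, 1319/386)
5. E_x = -3254/193  [2·signedArea(EBF) = -13132/193 ∩ 2·signedArea(ECG) = -9849/193]
6. E_y = 3538/193  [2·signedArea(EBF) = -13132/193 ∩ 2·signedArea(ECG) = -9849/193]
   → E = (-3254/193, 3538/193)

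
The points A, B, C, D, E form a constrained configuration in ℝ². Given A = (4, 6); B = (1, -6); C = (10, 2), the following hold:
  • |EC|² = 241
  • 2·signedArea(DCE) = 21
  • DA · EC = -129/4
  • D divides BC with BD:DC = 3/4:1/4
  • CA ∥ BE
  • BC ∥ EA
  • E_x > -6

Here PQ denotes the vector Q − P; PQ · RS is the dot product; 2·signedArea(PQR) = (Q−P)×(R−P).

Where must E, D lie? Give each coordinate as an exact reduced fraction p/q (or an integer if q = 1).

1. E_x = -5  [BC ∥ EA ∩ CA ∥ BE]
2. E_y = -2  [BC ∥ EA ∩ CA ∥ BE]
   → E = (-5, -2)
3. D_x = 31/4  [D divides BC with BD:DC = 3/4:1/4]
4. D_y = 0  [D divides BC with BD:DC = 3/4:1/4]
   → D = (31/4, 0)

D = (31/4, 0)
E = (-5, -2)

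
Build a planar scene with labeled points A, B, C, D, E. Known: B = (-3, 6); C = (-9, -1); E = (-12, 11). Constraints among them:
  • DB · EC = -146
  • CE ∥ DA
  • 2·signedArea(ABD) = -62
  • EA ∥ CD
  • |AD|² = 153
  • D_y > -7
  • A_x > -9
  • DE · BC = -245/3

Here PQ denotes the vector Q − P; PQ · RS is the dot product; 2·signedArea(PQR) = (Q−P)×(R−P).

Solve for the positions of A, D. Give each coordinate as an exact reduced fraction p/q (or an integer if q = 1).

1. D_x = -5  [DB · EC = -146 ∩ DE · BC = -245/3]
2. D_y = -20/3  [DB · EC = -146 ∩ DE · BC = -245/3]
   → D = (-5, -20/3)
3. A_x = -8  [2·signedArea(ABD) = -62 ∩ CE ∥ DA]
4. A_y = 16/3  [2·signedArea(ABD) = -62 ∩ CE ∥ DA]
   → A = (-8, 16/3)

A = (-8, 16/3)
D = (-5, -20/3)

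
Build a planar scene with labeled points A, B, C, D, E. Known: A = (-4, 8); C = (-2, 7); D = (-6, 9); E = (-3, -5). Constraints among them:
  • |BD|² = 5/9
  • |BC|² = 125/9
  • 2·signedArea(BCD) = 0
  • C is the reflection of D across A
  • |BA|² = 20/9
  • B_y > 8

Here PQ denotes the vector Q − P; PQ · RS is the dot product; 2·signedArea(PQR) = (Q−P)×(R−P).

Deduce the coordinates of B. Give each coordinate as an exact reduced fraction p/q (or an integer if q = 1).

1. B_x = -16/3  [line -2·x + -4·y + 24 = 0 ∩ |BA|² = 20/9]
2. B_y = 26/3  [line -2·x + -4·y + 24 = 0 ∩ |BA|² = 20/9]
   → B = (-16/3, 26/3)

B = (-16/3, 26/3)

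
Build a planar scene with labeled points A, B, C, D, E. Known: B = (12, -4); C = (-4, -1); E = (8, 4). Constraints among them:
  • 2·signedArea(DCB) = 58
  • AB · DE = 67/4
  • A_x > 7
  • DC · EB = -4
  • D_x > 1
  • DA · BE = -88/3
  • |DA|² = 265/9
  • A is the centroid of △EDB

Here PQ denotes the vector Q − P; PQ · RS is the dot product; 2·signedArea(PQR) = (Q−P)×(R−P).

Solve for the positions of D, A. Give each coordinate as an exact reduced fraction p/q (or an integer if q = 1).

A = (22/3, 1/2)
D = (2, 3/2)

1. D_x = 2  [DC · EB = -4 ∩ 2·signedArea(DCB) = 58]
2. D_y = 3/2  [DC · EB = -4 ∩ 2·signedArea(DCB) = 58]
   → D = (2, 3/2)
3. A_x = 22/3  [A is the centroid of △EDB]
4. A_y = 1/2  [A is the centroid of △EDB]
   → A = (22/3, 1/2)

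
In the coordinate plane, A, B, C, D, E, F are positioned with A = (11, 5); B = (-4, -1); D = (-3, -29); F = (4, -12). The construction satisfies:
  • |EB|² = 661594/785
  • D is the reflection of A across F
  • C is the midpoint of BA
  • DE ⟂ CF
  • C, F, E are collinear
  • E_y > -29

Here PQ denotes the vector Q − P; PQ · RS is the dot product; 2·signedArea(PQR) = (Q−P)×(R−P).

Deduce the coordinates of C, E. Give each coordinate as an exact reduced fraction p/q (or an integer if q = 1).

1. C_x = 7/2  [C is the midpoint of BA]
2. C_y = 2  [C is the midpoint of BA]
   → C = (7/2, 2)
3. E_x = 3609/785  [C, F, E are collinear ∩ DE ⟂ CF]
4. E_y = -22552/785  [C, F, E are collinear ∩ DE ⟂ CF]
   → E = (3609/785, -22552/785)

C = (7/2, 2)
E = (3609/785, -22552/785)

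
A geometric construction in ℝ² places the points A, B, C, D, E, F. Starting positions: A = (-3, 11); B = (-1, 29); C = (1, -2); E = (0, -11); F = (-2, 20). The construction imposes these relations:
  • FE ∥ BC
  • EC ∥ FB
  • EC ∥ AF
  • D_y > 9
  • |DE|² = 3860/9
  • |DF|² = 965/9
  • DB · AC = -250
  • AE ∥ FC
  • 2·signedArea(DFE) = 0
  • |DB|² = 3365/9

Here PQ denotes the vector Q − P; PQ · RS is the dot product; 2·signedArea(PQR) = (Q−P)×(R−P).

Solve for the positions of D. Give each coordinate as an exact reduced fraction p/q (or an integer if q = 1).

D = (-4/3, 29/3)

1. D_x = -4/3  [2·signedArea(DFE) = 0 ∩ DB · AC = -250]
2. D_y = 29/3  [2·signedArea(DFE) = 0 ∩ DB · AC = -250]
   → D = (-4/3, 29/3)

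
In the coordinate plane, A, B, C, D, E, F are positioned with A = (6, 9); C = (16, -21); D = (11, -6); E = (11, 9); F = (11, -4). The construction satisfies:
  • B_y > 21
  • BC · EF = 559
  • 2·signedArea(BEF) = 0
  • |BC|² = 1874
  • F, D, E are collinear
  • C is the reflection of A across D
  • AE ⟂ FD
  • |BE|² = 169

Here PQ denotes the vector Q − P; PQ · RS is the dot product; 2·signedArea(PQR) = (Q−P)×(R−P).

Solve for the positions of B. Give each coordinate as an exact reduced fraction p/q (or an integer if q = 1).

B = (11, 22)

1. B_x = 11  [2·signedArea(BEF) = 0 ∩ BC · EF = 559]
2. B_y = 22  [2·signedArea(BEF) = 0 ∩ BC · EF = 559]
   → B = (11, 22)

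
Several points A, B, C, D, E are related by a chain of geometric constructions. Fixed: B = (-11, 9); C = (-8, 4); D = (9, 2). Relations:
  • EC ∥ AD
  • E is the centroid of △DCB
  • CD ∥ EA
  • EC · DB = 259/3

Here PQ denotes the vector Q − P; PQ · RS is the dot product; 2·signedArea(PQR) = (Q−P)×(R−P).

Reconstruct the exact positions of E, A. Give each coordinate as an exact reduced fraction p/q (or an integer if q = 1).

A = (41/3, 3)
E = (-10/3, 5)

1. E_x = -10/3  [E is the centroid of △DCB]
2. E_y = 5  [E is the centroid of △DCB]
   → E = (-10/3, 5)
3. A_x = 41/3  [EC ∥ AD ∩ CD ∥ EA]
4. A_y = 3  [EC ∥ AD ∩ CD ∥ EA]
   → A = (41/3, 3)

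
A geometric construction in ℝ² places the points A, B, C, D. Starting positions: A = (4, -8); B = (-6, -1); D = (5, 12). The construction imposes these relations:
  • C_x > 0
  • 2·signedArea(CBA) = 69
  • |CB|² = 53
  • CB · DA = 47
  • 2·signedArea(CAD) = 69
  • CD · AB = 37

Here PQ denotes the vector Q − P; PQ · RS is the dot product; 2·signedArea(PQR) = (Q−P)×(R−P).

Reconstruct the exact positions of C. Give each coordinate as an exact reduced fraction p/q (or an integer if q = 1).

C = (1, 1)

1. C_x = 1  [CD · AB = 37 ∩ 2·signedArea(CBA) = 69]
2. C_y = 1  [CD · AB = 37 ∩ 2·signedArea(CBA) = 69]
   → C = (1, 1)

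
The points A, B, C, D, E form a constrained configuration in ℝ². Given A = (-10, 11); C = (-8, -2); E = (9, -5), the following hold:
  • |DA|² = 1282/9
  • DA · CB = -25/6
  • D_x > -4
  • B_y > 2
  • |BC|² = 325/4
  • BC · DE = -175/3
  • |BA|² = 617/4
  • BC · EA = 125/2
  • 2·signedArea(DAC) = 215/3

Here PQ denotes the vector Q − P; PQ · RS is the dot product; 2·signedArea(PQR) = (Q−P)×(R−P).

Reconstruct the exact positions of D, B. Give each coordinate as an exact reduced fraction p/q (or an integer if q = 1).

1. D_x = -3  [line 13·x + 2·y + 109/3 = 0 ∩ |DA|² = 1282/9]
2. D_y = 4/3  [line 13·x + 2·y + 109/3 = 0 ∩ |DA|² = 1282/9]
   → D = (-3, 4/3)
3. B_x = -1/2  [BC · EA = 125/2 ∩ BC · DE = -175/3]
4. B_y = 3  [BC · EA = 125/2 ∩ BC · DE = -175/3]
   → B = (-1/2, 3)

B = (-1/2, 3)
D = (-3, 4/3)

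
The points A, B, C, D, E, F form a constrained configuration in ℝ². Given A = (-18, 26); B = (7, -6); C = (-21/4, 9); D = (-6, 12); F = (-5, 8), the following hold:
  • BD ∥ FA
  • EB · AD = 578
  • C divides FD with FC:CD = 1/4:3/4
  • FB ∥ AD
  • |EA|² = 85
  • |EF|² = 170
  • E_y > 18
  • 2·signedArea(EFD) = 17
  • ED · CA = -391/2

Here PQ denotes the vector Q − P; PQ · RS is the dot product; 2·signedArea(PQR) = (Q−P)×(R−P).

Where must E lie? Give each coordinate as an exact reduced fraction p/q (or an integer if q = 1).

1. E_x = -12  [EB · AD = 578 ∩ ED · CA = -391/2]
2. E_y = 19  [EB · AD = 578 ∩ ED · CA = -391/2]
   → E = (-12, 19)

E = (-12, 19)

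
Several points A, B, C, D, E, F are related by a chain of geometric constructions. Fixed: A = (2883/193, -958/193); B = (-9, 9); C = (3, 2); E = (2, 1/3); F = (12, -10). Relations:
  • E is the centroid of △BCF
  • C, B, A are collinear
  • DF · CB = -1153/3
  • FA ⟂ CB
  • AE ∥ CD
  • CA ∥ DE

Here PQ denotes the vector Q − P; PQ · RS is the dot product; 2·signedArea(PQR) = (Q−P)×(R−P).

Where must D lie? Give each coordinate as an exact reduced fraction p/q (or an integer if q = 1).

1. D_x = -1918/193  [CA ∥ DE ∩ AE ∥ CD]
2. D_y = 4225/579  [CA ∥ DE ∩ AE ∥ CD]
   → D = (-1918/193, 4225/579)

D = (-1918/193, 4225/579)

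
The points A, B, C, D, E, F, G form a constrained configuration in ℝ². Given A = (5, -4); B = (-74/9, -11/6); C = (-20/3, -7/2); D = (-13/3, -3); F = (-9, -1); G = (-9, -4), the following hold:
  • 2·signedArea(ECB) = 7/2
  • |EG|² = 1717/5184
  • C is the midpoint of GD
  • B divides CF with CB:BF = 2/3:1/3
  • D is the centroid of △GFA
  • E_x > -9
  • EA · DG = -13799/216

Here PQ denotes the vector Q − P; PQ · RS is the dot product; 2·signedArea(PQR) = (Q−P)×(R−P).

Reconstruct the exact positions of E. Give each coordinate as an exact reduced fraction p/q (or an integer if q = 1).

E = (-317/36, -83/24)

1. E_x = -317/36  [2·signedArea(ECB) = 7/2 ∩ EA · DG = -13799/216]
2. E_y = -83/24  [2·signedArea(ECB) = 7/2 ∩ EA · DG = -13799/216]
   → E = (-317/36, -83/24)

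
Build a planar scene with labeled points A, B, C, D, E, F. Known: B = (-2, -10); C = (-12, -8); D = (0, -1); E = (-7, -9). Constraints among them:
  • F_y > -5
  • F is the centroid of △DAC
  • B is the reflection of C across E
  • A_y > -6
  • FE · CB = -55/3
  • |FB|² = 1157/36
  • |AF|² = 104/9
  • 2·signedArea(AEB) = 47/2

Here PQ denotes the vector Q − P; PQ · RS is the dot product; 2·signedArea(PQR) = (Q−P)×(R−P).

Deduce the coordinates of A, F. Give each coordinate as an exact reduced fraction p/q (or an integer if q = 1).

A = (-1, -11/2)
F = (-13/3, -29/6)

1. F_x = -13/3  [line -10·x + 2·y + -101/3 = 0 ∩ |FB|² = 1157/36]
2. F_y = -29/6  [line -10·x + 2·y + -101/3 = 0 ∩ |FB|² = 1157/36]
   → F = (-13/3, -29/6)
3. A_x = -1  [2·signedArea(AEB) = 47/2 ∩ F is the centroid of △DAC]
4. A_y = -11/2  [2·signedArea(AEB) = 47/2 ∩ F is the centroid of △DAC]
   → A = (-1, -11/2)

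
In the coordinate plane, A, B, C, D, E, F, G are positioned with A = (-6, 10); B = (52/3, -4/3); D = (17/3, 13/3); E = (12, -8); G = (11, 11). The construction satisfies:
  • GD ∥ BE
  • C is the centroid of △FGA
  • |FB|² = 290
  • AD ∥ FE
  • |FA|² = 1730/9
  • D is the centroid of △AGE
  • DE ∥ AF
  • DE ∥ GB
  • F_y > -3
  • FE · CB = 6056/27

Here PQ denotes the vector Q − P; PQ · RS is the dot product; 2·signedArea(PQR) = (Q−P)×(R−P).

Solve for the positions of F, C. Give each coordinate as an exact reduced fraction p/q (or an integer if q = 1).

C = (16/9, 56/9)
F = (1/3, -7/3)

1. F_x = 1/3  [AD ∥ FE ∩ DE ∥ AF]
2. F_y = -7/3  [AD ∥ FE ∩ DE ∥ AF]
   → F = (1/3, -7/3)
3. C_x = 16/9  [C is the centroid of △FGA]
4. C_y = 56/9  [C is the centroid of △FGA]
   → C = (16/9, 56/9)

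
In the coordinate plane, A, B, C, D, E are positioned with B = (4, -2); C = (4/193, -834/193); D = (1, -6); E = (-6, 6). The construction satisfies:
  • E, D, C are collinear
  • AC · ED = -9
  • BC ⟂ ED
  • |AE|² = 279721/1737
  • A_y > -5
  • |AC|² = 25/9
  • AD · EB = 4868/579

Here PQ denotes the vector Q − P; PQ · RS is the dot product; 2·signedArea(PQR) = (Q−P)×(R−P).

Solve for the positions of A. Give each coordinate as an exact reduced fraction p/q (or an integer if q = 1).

1. A_x = 323/193  [AC · ED = -9 ∩ AD · EB = 4868/579]
2. A_y = -2378/579  [AC · ED = -9 ∩ AD · EB = 4868/579]
   → A = (323/193, -2378/579)

A = (323/193, -2378/579)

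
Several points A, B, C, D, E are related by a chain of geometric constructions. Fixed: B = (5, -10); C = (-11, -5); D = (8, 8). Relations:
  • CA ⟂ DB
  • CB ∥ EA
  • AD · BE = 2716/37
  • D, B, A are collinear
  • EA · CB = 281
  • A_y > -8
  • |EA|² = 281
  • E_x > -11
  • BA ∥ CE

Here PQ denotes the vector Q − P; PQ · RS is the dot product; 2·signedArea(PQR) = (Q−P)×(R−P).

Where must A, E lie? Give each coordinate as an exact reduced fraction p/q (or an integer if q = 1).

1. A_x = 199/37  [D, B, A are collinear ∩ CA ⟂ DB]
2. A_y = -286/37  [D, B, A are collinear ∩ CA ⟂ DB]
   → A = (199/37, -286/37)
3. E_x = -393/37  [CB ∥ EA ∩ BA ∥ CE]
4. E_y = -101/37  [CB ∥ EA ∩ BA ∥ CE]
   → E = (-393/37, -101/37)

A = (199/37, -286/37)
E = (-393/37, -101/37)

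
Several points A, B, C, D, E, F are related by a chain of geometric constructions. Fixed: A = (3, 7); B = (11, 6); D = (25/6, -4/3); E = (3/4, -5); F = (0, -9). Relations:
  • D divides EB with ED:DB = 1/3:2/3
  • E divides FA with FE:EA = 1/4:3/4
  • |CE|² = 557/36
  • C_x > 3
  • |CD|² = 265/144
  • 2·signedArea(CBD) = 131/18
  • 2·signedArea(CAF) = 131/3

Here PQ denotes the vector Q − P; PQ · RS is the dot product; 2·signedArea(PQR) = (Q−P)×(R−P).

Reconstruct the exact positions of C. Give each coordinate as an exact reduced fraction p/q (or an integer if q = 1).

1. C_x = 47/12  [2·signedArea(CBD) = 131/18 ∩ 2·signedArea(CAF) = 131/3]
2. C_y = -8/3  [2·signedArea(CBD) = 131/18 ∩ 2·signedArea(CAF) = 131/3]
   → C = (47/12, -8/3)

C = (47/12, -8/3)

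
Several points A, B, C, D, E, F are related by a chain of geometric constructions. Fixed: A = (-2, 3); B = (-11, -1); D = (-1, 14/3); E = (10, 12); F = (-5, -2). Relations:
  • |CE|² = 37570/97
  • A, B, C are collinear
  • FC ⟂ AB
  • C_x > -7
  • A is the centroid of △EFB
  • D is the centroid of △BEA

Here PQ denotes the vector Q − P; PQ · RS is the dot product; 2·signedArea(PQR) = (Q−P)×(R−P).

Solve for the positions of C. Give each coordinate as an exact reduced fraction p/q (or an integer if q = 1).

1. C_x = -617/97  [A, B, C are collinear ∩ FC ⟂ AB]
2. C_y = 103/97  [A, B, C are collinear ∩ FC ⟂ AB]
   → C = (-617/97, 103/97)

C = (-617/97, 103/97)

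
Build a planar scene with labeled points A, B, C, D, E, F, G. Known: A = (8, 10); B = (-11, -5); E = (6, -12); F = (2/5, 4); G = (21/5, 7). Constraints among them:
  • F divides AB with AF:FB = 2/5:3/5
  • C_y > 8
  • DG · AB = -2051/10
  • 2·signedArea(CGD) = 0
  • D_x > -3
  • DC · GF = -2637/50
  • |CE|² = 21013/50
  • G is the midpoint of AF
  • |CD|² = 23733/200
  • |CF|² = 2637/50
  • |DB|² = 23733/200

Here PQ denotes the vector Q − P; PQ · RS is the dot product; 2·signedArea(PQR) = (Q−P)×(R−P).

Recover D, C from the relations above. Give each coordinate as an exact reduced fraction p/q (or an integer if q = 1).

C = (61/10, 17/2)
D = (-49/20, 7/4)

1. D_x = -49/20  [line 19·x + 15·y + 203/10 = 0 ∩ |DB|² = 23733/200]
2. D_y = 7/4  [line 19·x + 15·y + 203/10 = 0 ∩ |DB|² = 23733/200]
   → D = (-49/20, 7/4)
3. C_x = 61/10  [2·signedArea(CGD) = 0 ∩ DC · GF = -2637/50]
4. C_y = 17/2  [2·signedArea(CGD) = 0 ∩ DC · GF = -2637/50]
   → C = (61/10, 17/2)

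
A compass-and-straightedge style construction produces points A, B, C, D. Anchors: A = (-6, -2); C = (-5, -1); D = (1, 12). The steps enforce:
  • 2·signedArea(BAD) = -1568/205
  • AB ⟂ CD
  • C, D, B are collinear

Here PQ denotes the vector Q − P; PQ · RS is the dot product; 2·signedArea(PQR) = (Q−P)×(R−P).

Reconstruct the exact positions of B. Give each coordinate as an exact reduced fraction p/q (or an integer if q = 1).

B = (-1139/205, -452/205)

1. B_x = -1139/205  [C, D, B are collinear ∩ AB ⟂ CD]
2. B_y = -452/205  [C, D, B are collinear ∩ AB ⟂ CD]
   → B = (-1139/205, -452/205)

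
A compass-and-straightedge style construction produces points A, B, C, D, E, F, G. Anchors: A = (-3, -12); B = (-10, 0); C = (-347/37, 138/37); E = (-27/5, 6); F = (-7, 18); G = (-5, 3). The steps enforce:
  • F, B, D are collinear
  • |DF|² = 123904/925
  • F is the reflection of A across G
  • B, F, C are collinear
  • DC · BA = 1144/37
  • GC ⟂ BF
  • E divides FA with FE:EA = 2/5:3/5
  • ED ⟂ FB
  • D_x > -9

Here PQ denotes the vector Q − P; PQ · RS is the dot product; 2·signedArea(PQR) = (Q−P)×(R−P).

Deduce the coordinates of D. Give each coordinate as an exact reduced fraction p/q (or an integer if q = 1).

1. D_x = -1647/185  [F, B, D are collinear ∩ ED ⟂ FB]
2. D_y = 1218/185  [F, B, D are collinear ∩ ED ⟂ FB]
   → D = (-1647/185, 1218/185)

D = (-1647/185, 1218/185)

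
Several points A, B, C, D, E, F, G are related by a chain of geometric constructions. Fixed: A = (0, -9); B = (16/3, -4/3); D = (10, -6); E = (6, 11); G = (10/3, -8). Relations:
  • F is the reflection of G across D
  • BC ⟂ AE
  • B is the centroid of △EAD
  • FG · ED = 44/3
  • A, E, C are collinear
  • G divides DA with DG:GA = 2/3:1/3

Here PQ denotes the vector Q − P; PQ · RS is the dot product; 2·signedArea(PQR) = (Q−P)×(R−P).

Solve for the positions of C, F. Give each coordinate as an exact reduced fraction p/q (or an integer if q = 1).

C = (278/109, -163/327)
F = (50/3, -4)

1. C_x = 278/109  [A, E, C are collinear ∩ BC ⟂ AE]
2. C_y = -163/327  [A, E, C are collinear ∩ BC ⟂ AE]
   → C = (278/109, -163/327)
3. F_x = 50/3  [F is the reflection of G across D]
4. F_y = -4  [F is the reflection of G across D]
   → F = (50/3, -4)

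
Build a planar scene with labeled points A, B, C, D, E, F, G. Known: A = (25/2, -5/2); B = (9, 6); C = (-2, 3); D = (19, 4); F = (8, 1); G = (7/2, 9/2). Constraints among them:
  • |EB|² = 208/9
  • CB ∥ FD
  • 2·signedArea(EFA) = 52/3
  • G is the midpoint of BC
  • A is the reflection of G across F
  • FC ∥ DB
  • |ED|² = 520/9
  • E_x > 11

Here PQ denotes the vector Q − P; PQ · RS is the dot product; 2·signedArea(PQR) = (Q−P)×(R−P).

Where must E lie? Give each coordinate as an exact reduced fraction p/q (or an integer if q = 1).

1. E_x = 35/3  [line 7/2·x + 9/2·y + -299/6 = 0 ∩ |EB|² = 208/9]
2. E_y = 2  [line 7/2·x + 9/2·y + -299/6 = 0 ∩ |EB|² = 208/9]
   → E = (35/3, 2)

E = (35/3, 2)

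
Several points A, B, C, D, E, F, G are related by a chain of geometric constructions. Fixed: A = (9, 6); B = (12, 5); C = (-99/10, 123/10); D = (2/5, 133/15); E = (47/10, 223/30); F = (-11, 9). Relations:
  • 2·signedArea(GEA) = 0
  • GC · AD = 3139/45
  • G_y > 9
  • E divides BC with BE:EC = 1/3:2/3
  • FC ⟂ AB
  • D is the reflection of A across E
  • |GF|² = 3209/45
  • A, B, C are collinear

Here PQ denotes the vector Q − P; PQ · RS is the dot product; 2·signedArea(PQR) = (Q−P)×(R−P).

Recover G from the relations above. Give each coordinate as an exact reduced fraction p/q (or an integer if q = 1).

1. G_x = -13/5  [2·signedArea(GEA) = 0 ∩ GC · AD = 3139/45]
2. G_y = 148/15  [2·signedArea(GEA) = 0 ∩ GC · AD = 3139/45]
   → G = (-13/5, 148/15)

G = (-13/5, 148/15)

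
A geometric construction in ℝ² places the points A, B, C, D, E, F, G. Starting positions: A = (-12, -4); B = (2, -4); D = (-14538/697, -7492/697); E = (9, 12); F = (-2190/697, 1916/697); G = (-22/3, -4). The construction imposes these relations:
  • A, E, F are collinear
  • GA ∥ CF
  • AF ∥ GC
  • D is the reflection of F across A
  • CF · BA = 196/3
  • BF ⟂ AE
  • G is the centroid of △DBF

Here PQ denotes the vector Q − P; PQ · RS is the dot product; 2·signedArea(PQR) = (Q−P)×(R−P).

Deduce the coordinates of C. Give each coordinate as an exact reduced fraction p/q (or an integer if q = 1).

1. C_x = 3188/2091  [GA ∥ CF ∩ AF ∥ GC]
2. C_y = 1916/697  [GA ∥ CF ∩ AF ∥ GC]
   → C = (3188/2091, 1916/697)

C = (3188/2091, 1916/697)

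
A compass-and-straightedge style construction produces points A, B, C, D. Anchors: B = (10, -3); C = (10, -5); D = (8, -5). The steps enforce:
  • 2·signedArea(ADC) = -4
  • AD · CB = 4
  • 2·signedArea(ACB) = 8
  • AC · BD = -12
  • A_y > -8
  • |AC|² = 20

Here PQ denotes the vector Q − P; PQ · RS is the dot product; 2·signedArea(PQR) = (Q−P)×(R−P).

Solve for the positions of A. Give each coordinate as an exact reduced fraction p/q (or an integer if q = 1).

A = (6, -7)

1. A_x = 6  [AD · CB = 4 ∩ AC · BD = -12]
2. A_y = -7  [AD · CB = 4 ∩ AC · BD = -12]
   → A = (6, -7)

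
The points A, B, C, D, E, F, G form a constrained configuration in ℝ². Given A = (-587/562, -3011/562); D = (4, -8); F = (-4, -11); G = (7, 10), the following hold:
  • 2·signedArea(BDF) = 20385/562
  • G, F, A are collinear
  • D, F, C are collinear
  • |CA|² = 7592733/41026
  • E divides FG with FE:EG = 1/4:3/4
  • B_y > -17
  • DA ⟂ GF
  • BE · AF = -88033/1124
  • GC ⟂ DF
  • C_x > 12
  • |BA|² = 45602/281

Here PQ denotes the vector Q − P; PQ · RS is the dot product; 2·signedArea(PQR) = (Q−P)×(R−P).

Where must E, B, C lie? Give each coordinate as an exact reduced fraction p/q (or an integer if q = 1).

1. E_x = -5/4  [E divides FG with FE:EG = 1/4:3/4]
2. E_y = -23/4  [E divides FG with FE:EG = 1/4:3/4]
   → E = (-5/4, -23/4)
3. B_x = -3909/562  [BE · AF = -88033/1124 ∩ 2·signedArea(BDF) = 20385/562]
4. B_y = -9353/562  [BE · AF = -88033/1124 ∩ 2·signedArea(BDF) = 20385/562]
   → B = (-3909/562, -9353/562)
5. C_x = 916/73  [D, F, C are collinear ∩ GC ⟂ DF]
6. C_y = -350/73  [D, F, C are collinear ∩ GC ⟂ DF]
   → C = (916/73, -350/73)

B = (-3909/562, -9353/562)
C = (916/73, -350/73)
E = (-5/4, -23/4)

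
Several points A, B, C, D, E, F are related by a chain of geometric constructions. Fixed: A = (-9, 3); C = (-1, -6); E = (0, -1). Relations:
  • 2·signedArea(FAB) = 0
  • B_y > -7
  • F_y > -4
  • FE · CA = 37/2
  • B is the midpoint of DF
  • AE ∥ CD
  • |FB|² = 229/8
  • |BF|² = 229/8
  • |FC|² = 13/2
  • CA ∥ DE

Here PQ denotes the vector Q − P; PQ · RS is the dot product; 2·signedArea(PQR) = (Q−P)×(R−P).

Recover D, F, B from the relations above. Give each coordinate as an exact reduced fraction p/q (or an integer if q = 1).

1. D_x = 8  [CA ∥ DE ∩ AE ∥ CD]
2. D_y = -10  [CA ∥ DE ∩ AE ∥ CD]
   → D = (8, -10)
3. F_x = -1/2  [line 8·x + -9·y + -55/2 = 0 ∩ |FC|² = 13/2]
4. F_y = -7/2  [line 8·x + -9·y + -55/2 = 0 ∩ |FC|² = 13/2]
   → F = (-1/2, -7/2)
5. B_x = 15/4  [2·signedArea(FAB) = 0 ∩ B is the midpoint of DF]
6. B_y = -27/4  [2·signedArea(FAB) = 0 ∩ B is the midpoint of DF]
   → B = (15/4, -27/4)

B = (15/4, -27/4)
D = (8, -10)
F = (-1/2, -7/2)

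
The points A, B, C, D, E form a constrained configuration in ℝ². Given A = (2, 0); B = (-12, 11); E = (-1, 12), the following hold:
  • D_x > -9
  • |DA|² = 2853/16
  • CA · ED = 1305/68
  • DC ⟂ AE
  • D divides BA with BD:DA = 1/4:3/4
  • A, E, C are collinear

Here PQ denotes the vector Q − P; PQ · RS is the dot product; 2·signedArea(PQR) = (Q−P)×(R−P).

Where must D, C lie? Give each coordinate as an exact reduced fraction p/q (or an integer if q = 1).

1. D_x = -17/2  [D divides BA with BD:DA = 1/4:3/4]
2. D_y = 33/4  [D divides BA with BD:DA = 1/4:3/4]
   → D = (-17/2, 33/4)
3. C_x = -19/34  [A, E, C are collinear ∩ DC ⟂ AE]
4. C_y = 174/17  [A, E, C are collinear ∩ DC ⟂ AE]
   → C = (-19/34, 174/17)

C = (-19/34, 174/17)
D = (-17/2, 33/4)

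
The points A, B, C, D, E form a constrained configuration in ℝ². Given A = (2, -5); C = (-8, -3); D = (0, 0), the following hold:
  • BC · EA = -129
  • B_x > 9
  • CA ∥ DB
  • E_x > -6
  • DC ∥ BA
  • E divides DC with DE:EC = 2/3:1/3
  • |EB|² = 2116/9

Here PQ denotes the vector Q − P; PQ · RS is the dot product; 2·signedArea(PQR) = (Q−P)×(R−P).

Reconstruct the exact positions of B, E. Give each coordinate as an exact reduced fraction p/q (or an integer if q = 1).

1. B_x = 10  [DC ∥ BA ∩ CA ∥ DB]
2. B_y = -2  [DC ∥ BA ∩ CA ∥ DB]
   → B = (10, -2)
3. E_x = -16/3  [E divides DC with DE:EC = 2/3:1/3]
4. E_y = -2  [E divides DC with DE:EC = 2/3:1/3]
   → E = (-16/3, -2)

B = (10, -2)
E = (-16/3, -2)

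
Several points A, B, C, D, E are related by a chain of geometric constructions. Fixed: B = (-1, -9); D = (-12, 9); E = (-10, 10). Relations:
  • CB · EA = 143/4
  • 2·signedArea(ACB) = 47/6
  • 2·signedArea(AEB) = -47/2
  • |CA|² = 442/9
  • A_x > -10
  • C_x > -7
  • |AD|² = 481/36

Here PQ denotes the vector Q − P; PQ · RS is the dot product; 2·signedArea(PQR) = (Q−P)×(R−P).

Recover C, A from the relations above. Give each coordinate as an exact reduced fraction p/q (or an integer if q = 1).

1. A_x = -19/2  [line 19·x + 9·y + 247/2 = 0 ∩ |AD|² = 481/36]
2. A_y = 19/3  [line 19·x + 9·y + 247/2 = 0 ∩ |AD|² = 481/36]
   → A = (-19/2, 19/3)
3. C_x = -13/2  [CB · EA = 143/4 ∩ 2·signedArea(ACB) = 47/6]
4. C_y = 0  [CB · EA = 143/4 ∩ 2·signedArea(ACB) = 47/6]
   → C = (-13/2, 0)

A = (-19/2, 19/3)
C = (-13/2, 0)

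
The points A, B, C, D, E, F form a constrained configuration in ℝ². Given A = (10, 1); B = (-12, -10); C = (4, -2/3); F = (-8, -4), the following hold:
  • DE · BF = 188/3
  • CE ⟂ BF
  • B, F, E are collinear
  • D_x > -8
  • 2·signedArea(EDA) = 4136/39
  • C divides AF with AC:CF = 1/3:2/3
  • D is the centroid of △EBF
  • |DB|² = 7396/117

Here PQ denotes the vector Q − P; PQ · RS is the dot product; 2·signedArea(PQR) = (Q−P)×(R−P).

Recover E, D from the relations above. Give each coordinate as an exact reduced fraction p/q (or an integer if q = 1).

D = (-296/39, -44/13)
E = (-36/13, 50/13)

1. E_x = -36/13  [B, F, E are collinear ∩ CE ⟂ BF]
2. E_y = 50/13  [B, F, E are collinear ∩ CE ⟂ BF]
   → E = (-36/13, 50/13)
3. D_x = -296/39  [D is the centroid of △EBF]
4. D_y = -44/13  [D is the centroid of △EBF]
   → D = (-296/39, -44/13)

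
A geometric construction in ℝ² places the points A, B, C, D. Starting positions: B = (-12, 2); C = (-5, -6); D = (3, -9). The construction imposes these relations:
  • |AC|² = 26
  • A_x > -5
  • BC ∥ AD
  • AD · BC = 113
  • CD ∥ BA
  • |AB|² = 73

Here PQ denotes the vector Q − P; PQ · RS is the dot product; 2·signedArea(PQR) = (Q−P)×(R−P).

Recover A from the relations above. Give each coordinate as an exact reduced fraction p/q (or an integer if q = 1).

1. A_x = -4  [BC ∥ AD ∩ CD ∥ BA]
2. A_y = -1  [BC ∥ AD ∩ CD ∥ BA]
   → A = (-4, -1)

A = (-4, -1)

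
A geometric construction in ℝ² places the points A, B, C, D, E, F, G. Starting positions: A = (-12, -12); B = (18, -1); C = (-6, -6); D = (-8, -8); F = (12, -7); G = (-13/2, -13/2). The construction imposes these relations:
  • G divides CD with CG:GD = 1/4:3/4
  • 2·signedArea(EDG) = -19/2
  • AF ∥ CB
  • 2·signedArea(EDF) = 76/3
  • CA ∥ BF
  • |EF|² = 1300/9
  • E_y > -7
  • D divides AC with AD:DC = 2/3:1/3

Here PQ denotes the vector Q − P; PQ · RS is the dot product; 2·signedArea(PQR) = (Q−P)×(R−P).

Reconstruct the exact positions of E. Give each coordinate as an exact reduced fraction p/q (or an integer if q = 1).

E = (0, -19/3)

1. E_x = 0  [2·signedArea(EDF) = 76/3 ∩ 2·signedArea(EDG) = -19/2]
2. E_y = -19/3  [2·signedArea(EDF) = 76/3 ∩ 2·signedArea(EDG) = -19/2]
   → E = (0, -19/3)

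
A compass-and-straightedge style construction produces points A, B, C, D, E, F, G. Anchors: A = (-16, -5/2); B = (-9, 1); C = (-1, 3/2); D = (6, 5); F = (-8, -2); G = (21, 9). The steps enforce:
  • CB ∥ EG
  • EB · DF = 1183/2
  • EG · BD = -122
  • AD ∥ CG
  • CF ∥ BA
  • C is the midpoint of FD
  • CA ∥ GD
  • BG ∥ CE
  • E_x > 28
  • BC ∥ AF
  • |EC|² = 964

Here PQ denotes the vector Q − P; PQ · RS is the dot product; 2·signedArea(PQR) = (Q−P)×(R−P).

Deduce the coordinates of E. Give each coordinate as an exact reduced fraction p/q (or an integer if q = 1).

1. E_x = 29  [CB ∥ EG ∩ BG ∥ CE]
2. E_y = 19/2  [CB ∥ EG ∩ BG ∥ CE]
   → E = (29, 19/2)

E = (29, 19/2)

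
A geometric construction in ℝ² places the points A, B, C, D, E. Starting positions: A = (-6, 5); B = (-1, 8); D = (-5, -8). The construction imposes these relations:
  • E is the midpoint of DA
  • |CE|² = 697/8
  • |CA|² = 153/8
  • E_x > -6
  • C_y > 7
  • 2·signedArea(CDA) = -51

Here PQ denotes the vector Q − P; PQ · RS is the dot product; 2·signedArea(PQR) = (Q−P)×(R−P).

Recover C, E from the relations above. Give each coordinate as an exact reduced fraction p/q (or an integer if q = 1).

C = (-9/4, 29/4)
E = (-11/2, -3/2)

1. C_x = -9/4  [line -13·x + -1·y + -22 = 0 ∩ |CA|² = 153/8]
2. C_y = 29/4  [line -13·x + -1·y + -22 = 0 ∩ |CA|² = 153/8]
   → C = (-9/4, 29/4)
3. E_x = -11/2  [E is the midpoint of DA]
4. E_y = -3/2  [E is the midpoint of DA]
   → E = (-11/2, -3/2)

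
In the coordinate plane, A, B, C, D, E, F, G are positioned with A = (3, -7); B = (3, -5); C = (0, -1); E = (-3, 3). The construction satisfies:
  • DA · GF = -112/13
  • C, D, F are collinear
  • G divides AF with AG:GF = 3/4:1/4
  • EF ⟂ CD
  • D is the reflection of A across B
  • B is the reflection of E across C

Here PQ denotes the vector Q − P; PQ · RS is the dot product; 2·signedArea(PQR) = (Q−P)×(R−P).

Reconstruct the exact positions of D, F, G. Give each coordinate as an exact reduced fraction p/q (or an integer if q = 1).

1. D_x = 3  [D is the reflection of A across B]
2. D_y = -3  [D is the reflection of A across B]
   → D = (3, -3)
3. F_x = -51/13  [C, D, F are collinear ∩ EF ⟂ CD]
4. F_y = 21/13  [C, D, F are collinear ∩ EF ⟂ CD]
   → F = (-51/13, 21/13)
5. G_x = -57/26  [G divides AF with AG:GF = 3/4:1/4]
6. G_y = -7/13  [G divides AF with AG:GF = 3/4:1/4]
   → G = (-57/26, -7/13)

D = (3, -3)
F = (-51/13, 21/13)
G = (-57/26, -7/13)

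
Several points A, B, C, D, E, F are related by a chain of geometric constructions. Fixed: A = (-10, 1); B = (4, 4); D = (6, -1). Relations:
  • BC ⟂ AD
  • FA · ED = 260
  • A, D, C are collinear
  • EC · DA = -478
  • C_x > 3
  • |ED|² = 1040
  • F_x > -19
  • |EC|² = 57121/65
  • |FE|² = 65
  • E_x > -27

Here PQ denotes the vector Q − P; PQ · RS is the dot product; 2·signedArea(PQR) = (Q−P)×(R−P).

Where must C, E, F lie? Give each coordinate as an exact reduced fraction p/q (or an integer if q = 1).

C = (222/65, -44/65)
E = (-26, 3)
F = (-18, 2)

1. C_x = 222/65  [A, D, C are collinear ∩ BC ⟂ AD]
2. C_y = -44/65  [A, D, C are collinear ∩ BC ⟂ AD]
   → C = (222/65, -44/65)
3. E_x = -26  [line 16·x + -2·y + 422 = 0 ∩ |ED|² = 1040]
4. E_y = 3  [line 16·x + -2·y + 422 = 0 ∩ |ED|² = 1040]
   → E = (-26, 3)
5. F_x = -18  [line -32·x + 4·y + -584 = 0 ∩ |FE|² = 65]
6. F_y = 2  [line -32·x + 4·y + -584 = 0 ∩ |FE|² = 65]
   → F = (-18, 2)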